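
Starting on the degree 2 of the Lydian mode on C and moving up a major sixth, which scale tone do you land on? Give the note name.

B

The scale is C D E F# G A B.
The degree 2 is D; a major sixth above that is B — scale degree 7.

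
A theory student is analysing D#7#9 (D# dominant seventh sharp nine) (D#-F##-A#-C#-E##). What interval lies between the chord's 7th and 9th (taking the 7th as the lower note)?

augmented third

That puts C# below E##.
3 letter names make it a third; at 5 semitones (a half step wider than major) the quality is augmented.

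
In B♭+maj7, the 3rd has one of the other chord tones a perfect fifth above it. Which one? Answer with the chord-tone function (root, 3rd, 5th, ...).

B♭maj7#5 is spelled B♭–D–F♯–A.
The 3rd is D. A perfect fifth above D is A.
A is the chord's 7th.

7th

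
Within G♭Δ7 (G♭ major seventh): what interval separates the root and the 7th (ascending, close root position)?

major seventh

G♭M7 (G♭ major seventh): G♭-B♭-D♭-F.
The root is G♭ and the 7th is F.
From G♭ to F is 11 semitones, exactly the major seventh.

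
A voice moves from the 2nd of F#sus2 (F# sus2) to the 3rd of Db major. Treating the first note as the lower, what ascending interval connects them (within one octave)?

diminished seventh

The 2nd of F#sus2 (F# sus2) is G#; the 3rd of Db major is F.
From G# to F: 9 semitones over a seventh = diminished.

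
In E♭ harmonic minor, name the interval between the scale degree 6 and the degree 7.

augmented 2nd

The scale runs E♭ F G♭ A♭ B♭ C♭ D.
That puts C♭ below D.
C♭ up to D is 3 semitones, a half step wider than a major second, so the interval is augmented.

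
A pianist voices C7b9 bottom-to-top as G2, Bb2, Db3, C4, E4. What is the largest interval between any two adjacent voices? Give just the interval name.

major seventh

Adjacent intervals: G2→Bb2 = minor third; Bb2→Db3 = minor third; Db3→C4 = major seventh; C4→E4 = major third.
The largest is Db3 to C4, a major seventh (11 semitones).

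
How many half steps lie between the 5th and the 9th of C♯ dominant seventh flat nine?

Spelling the chord: C♯–E♯–G♯–B–D.
G♯ to D is a diminished fifth: 6 semitones.

6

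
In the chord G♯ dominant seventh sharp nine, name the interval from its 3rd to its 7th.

diminished 5th

Spelling the chord: G♯–B♯–D♯–F♯–A𝄪.
That puts B♯ below F♯.
B♯ up to F♯ is 6 semitones, a half step narrower than a perfect fifth, so the interval is diminished.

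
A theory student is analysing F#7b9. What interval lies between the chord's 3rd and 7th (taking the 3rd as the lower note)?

diminished fifth

The chord tones of F#7b9 are F#–A#–C#–E–G.
That puts A# below E.
From A# to E: 6 semitones over a fifth = diminished.
This 3–7 tritone is the characteristic tension at the heart of the dominant sound.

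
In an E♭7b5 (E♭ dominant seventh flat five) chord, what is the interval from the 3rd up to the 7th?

E♭7b5 (E♭ dominant seventh flat five): E♭, G, B𝄫, D♭.
So we need the interval from G up to D♭.
From G to D♭: 6 semitones over a fifth = diminished.

d5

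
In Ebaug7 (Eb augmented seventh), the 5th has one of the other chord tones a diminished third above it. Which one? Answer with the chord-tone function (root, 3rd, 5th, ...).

Ebaug7 is spelled Eb G B Db.
The 5th is B. A diminished third above B is Db.
Db is the chord's 7th.

7th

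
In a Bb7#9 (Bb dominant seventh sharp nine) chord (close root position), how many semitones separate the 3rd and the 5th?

3

The chord tones of Bb7#9 (Bb dominant seventh sharp nine) are Bb-D-F-Ab-C#.
D to F is a minor third: 3 semitones.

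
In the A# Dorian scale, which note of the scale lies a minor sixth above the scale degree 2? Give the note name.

The scale is A# B# C# D# E# F## G#.
The scale degree 2 is B#; a minor sixth above that is G# — scale degree 7.

G#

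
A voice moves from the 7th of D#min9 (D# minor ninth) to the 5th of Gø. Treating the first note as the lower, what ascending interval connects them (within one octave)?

diminished second

D#min9 (D# minor ninth) has C# as its 7th, and Gø has Db as its 5th.
2 letter names make it a second; at 0 semitones (a whole step narrower than major) the quality is diminished.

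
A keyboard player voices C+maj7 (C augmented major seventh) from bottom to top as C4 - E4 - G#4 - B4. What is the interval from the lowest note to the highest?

The outer voices are C4 and B4.
Counting 7 letters and 11 half steps from C gives a major seventh.

major 7th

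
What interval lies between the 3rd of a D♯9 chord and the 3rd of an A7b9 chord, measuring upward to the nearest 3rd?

D♯9 has F𝄪 as its 3rd, and A7b9 has C♯ as its 3rd.
5 letter names make it a fifth; at 6 semitones (a half step narrower than perfect) the quality is diminished.

diminished 5th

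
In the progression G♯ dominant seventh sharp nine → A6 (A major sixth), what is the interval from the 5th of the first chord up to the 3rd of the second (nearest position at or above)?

G♯ dominant seventh sharp nine has D♯ as its 5th, and A6 (A major sixth) has C♯ as its 3rd.
7 letter names make it a seventh; at 10 semitones (a half step narrower than major) the quality is minor.

minor seventh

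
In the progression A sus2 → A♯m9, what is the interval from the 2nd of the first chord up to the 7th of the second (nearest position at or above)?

M6

A sus2 has B as its 2nd, and A♯m9 has G♯ as its 7th.
B up to G♯ spans 6 letter names and 9 semitones — a major sixth.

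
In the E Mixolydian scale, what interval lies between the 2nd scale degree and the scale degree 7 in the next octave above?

E mixolydian: E F# G# A B C# D.
The 2nd scale degree is F# and the degree 7 (up an octave) is D.
F# up to D is 20 semitones, a half step narrower than a major thirteenth, so the interval is minor.

minor thirteenth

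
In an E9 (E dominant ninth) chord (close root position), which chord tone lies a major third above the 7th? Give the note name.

F#

Spelling the chord: E, G#, B, D, F#.
The 7th is D. A major third above D is F#.
F# is the chord's 9th.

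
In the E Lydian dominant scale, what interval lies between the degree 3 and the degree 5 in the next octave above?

m10

Spelling the E Lydian dominant scale: E F# G# A# B C# D.
So we need the interval from G# up to B.
From G# to B: 15 semitones over a tenth = minor.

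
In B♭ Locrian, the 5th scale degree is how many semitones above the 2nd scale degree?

The scale is B♭ C♭ D♭ E♭ F♭ G♭ A♭.
C♭ up to F♭ is a perfect fourth — 5 semitones.

5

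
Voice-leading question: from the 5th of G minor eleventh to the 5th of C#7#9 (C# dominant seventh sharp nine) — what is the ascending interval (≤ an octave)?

The 5th of G minor eleventh is D; the 5th of C#7#9 (C# dominant seventh sharp nine) is G#.
D up to G# is 6 semitones, a half step wider than a perfect fourth, so the interval is augmented.

augmented fourth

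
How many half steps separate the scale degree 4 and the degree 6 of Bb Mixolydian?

The scale is Bb C D Eb F G Ab.
Eb up to G is a major third — 4 semitones.

4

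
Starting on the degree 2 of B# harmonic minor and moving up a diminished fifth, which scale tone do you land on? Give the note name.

G#

The scale is B# C## D# E# F## G# A##.
The degree 2 is C##; a diminished fifth above that is G# — scale degree 6.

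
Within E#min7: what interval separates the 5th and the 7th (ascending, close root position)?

The chord tones of E#min7 are E#, G#, B#, D#.
That puts B# below D#.
3 letter names make it a third; at 3 semitones (a half step narrower than major) the quality is minor.

minor third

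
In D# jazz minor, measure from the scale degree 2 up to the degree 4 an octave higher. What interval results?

The scale runs D# E# F# G# A# B# C##.
The scale degree 2 is E# and the 4th degree (up an octave) is G#.
10 letter names make it a tenth; at 15 semitones (a half step narrower than major) the quality is minor.

minor tenth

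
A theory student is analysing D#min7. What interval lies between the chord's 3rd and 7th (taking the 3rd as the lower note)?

Spelling the chord: D#–F#–A#–C#.
The 3rd is F# and the 7th is C#.
Counting 5 letters and 7 half steps from F# gives a perfect fifth.

perfect 5th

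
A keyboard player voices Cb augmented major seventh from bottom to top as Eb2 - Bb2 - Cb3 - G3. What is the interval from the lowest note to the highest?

The outer voices are Eb2 and G3.
Eb up to G spans 10 letter names and 16 semitones — a major tenth.

major 10th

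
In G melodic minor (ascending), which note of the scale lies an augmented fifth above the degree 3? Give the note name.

F#

The scale is G A Bb C D E F#.
The degree 3 is Bb; an augmented fifth above that is F# — scale degree 7.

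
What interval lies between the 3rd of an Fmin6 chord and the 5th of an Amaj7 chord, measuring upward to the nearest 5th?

augmented fifth

The 3rd of Fmin6 is Ab; the 5th of Amaj7 is E.
5 letter names make it a fifth; at 8 semitones (a half step wider than perfect) the quality is augmented.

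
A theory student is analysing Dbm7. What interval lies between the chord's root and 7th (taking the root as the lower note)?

Spelling the chord: Db Fb Ab Cb.
The root is Db and the 7th is Cb.
Db up to Cb is 10 semitones, a half step narrower than a major seventh, so the interval is minor.

minor seventh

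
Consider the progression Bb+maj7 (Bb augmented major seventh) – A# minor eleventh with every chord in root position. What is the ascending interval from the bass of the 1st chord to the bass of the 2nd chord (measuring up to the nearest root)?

The roots are Bb and A#.
Bb up to A# is 12 semitones, a half step wider than a major seventh, so the interval is augmented.

augmented 7th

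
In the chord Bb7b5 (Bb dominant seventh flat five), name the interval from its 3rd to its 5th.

d3

Bb7b5: Bb-D-Fb-Ab.
3rd = D; 5th = Fb.
3 letter names make it a third; at 2 semitones (a whole step narrower than major) the quality is diminished.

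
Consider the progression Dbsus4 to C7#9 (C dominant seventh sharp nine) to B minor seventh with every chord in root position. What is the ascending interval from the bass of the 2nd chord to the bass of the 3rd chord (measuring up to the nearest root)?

The roots are C and B.
From C to B is 11 semitones, exactly the major seventh.

major seventh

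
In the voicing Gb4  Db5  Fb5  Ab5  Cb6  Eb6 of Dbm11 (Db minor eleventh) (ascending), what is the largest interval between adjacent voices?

Adjacent intervals: Gb4→Db5 = perfect fifth; Db5→Fb5 = minor third; Fb5→Ab5 = major third; Ab5→Cb6 = minor third; Cb6→Eb6 = major third.
The largest is Gb4 to Db5, a perfect fifth (7 semitones).

perfect fifth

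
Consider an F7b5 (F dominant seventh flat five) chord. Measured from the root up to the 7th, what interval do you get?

minor seventh

Spelling the chord: F A Cb Eb.
So we need the interval from F up to Eb.
7 letter names make it a seventh; at 10 semitones (a half step narrower than major) the quality is minor.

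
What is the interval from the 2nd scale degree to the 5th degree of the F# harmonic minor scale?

The scale runs F# G# A B C# D E#.
The 2nd scale degree is G# and the 5th scale degree is C#.
From G# to C# is 5 semitones, exactly the perfect fourth.

perfect fourth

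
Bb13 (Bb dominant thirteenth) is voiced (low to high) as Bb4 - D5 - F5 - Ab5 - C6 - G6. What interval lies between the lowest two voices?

Those voices are Bb4 and D5.
Counting 3 letters and 4 half steps from Bb gives a major third.

major third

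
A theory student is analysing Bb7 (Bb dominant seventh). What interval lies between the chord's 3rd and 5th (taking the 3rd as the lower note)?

Bb7 is spelled Bb D F Ab.
That puts D below F.
From D to F: 3 semitones over a third = minor.

minor third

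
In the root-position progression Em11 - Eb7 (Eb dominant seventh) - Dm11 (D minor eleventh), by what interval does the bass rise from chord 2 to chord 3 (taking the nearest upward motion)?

The roots are Eb and D.
Counting 7 letters and 11 half steps from Eb gives a major seventh.

major seventh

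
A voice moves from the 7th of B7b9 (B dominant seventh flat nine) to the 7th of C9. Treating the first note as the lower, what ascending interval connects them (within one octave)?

The 7th of B7b9 (B dominant seventh flat nine) is A; the 7th of C9 is Bb.
From A to Bb: 1 semitone over a second = minor.

m2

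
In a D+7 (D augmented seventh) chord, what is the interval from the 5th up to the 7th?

diminished 3rd

D+7: D–F#–A#–C.
That puts A# below C.
3 letter names make it a third; at 2 semitones (a whole step narrower than major) the quality is diminished.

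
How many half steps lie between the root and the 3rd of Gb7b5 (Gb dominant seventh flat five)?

4

Gb7b5 (Gb dominant seventh flat five): Gb Bb Dbb Fb.
Gb to Bb is a major third: 4 semitones.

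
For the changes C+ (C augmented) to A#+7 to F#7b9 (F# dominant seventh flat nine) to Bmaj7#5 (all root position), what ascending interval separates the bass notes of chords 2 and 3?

The roots are A# and F#.
A# up to F# is 8 semitones, a half step narrower than a major sixth, so the interval is minor.

minor sixth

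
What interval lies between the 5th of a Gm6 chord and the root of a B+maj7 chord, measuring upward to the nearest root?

major sixth

The 5th of Gm6 is D; the root of B+maj7 is B.
D up to B spans 6 letter names and 9 semitones — a major sixth.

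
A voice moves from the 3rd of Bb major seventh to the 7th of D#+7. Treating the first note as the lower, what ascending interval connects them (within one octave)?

major seventh

Bb major seventh has D as its 3rd, and D#+7 has C# as its 7th.
D up to C# spans 7 letter names and 11 semitones — a major seventh.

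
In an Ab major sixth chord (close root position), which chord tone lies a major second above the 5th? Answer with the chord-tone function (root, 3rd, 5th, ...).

6th

Ab6 (Ab major sixth) is spelled Ab-C-Eb-F.
The 5th is Eb. A major second above Eb is F.
F is the chord's 6th.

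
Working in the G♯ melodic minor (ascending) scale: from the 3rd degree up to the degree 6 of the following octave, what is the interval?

augmented eleventh

Spelling the G♯ melodic minor (ascending) scale: G♯ A♯ B C♯ D♯ E♯ F𝄪.
So we need the interval from B up to E♯.
B up to E♯ is 18 semitones, a half step wider than a perfect eleventh, so the interval is augmented.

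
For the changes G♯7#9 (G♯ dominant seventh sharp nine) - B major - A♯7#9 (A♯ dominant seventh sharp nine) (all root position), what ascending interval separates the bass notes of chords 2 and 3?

major 7th

The roots are B and A♯.
Counting 7 letters and 11 half steps from B gives a major seventh.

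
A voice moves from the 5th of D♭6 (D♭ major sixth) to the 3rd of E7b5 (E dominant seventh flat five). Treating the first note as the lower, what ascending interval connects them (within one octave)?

D♭6 (D♭ major sixth) has A♭ as its 5th, and E7b5 (E dominant seventh flat five) has G♯ as its 3rd.
From A♭ to G♯: 12 semitones over a seventh = augmented.

augmented seventh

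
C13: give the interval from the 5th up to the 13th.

major 9th

Spelling the chord: C–E–G–Bb–D–A.
So we need the interval from G up to A.
Counting 9 letters and 14 half steps from G gives a major ninth.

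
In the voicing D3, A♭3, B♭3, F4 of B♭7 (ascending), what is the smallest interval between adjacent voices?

Adjacent intervals: D3→A♭3 = diminished fifth; A♭3→B♭3 = major second; B♭3→F4 = perfect fifth.
The smallest is A♭3 to B♭3, a major second (2 semitones).

major second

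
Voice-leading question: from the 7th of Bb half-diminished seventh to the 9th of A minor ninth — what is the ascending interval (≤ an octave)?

Bb half-diminished seventh has Ab as its 7th, and A minor ninth has B as its 9th.
From Ab to B: 3 semitones over a second = augmented.

augmented second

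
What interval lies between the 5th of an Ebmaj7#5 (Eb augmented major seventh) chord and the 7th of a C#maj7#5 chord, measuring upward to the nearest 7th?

Ebmaj7#5 (Eb augmented major seventh) has B as its 5th, and C#maj7#5 has B# as its 7th.
From B to B#: 1 semitone over a unison = augmented.

augmented unison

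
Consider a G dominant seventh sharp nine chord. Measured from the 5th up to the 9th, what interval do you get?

G dominant seventh sharp nine: G-B-D-F-A#.
The 5th is D and the 9th is A#.
From D to A#: 8 semitones over a fifth = augmented.

augmented fifth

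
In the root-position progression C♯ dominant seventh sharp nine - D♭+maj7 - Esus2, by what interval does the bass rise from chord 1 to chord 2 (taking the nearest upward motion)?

The roots are C♯ and D♭.
2 letter names make it a second; at 0 semitones (a whole step narrower than major) the quality is diminished.

diminished 2nd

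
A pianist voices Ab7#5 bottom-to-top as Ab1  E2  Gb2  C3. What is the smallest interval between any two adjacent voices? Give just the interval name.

Adjacent intervals: Ab1→E2 = augmented fifth; E2→Gb2 = diminished third; Gb2→C3 = augmented fourth.
The smallest is E2 to Gb2, a diminished third (2 semitones).

diminished third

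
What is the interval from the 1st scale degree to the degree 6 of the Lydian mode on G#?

Spelling the Lydian mode on G#: G# A# B# C## D# E# F##.
That puts G# below E#.
Counting 6 letters and 9 half steps from G# gives a major sixth.

major 6th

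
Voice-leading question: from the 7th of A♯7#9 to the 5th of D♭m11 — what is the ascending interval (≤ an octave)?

diminished second

The 7th of A♯7#9 is G♯; the 5th of D♭m11 is A♭.
G♯ up to A♭ is 0 semitones, a whole step narrower than a major second, so the interval is diminished.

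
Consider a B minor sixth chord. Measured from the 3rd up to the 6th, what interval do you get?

The chord tones of B minor sixth are B D F# G#.
That puts D below G#.
4 letter names make it a fourth; at 6 semitones (a half step wider than perfect) the quality is augmented.

augmented fourth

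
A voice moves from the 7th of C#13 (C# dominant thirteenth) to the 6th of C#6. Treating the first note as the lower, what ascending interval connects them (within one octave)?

The 7th of C#13 (C# dominant thirteenth) is B; the 6th of C#6 is A#.
B up to A# spans 7 letter names and 11 semitones — a major seventh.

major seventh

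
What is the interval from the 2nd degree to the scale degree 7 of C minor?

The scale runs C D E♭ F G A♭ B♭.
So we need the interval from D up to B♭.
From D to B♭: 8 semitones over a sixth = minor.

m6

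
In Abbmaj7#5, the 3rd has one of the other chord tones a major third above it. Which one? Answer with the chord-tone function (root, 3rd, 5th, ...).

5th

The chord tones of Abb+maj7 are Abb–Cb–Eb–Gb.
The 3rd is Cb. A major third above Cb is Eb.
Eb is the chord's 5th.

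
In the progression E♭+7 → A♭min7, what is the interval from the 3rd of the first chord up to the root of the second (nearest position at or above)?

minor 2nd

E♭+7 has G as its 3rd, and A♭min7 has A♭ as its root.
From G to A♭: 1 semitone over a second = minor.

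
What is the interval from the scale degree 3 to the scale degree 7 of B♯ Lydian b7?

d5

The scale runs B♯ C𝄪 D𝄪 E𝄪 F𝄪 G𝄪 A♯.
Scale degree 3 = D𝄪; scale degree 7 = A♯.
From D𝄪 to A♯: 6 semitones over a fifth = diminished.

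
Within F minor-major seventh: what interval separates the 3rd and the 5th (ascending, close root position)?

The chord tones of Fm(maj7) (F minor-major seventh) are F Ab C E.
So we need the interval from Ab up to C.
Ab up to C spans 3 letter names and 4 semitones — a major third.

major third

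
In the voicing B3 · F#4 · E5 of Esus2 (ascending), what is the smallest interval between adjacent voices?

perfect fifth

Adjacent intervals: B3→F#4 = perfect fifth; F#4→E5 = minor seventh.
The smallest is B3 to F#4, a perfect fifth (7 semitones).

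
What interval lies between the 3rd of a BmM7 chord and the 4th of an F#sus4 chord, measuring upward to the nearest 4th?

M6

BmM7 has D as its 3rd, and F#sus4 has B as its 4th.
From D to B is 9 semitones, exactly the major sixth.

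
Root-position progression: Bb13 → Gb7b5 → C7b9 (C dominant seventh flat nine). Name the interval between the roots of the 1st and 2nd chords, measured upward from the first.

minor 6th

The roots are Bb and Gb.
6 letter names make it a sixth; at 8 semitones (a half step narrower than major) the quality is minor.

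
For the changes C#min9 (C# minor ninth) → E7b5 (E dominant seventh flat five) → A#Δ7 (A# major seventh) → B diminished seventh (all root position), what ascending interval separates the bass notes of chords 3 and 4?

minor second

The roots are A# and B.
A# up to B is 1 semitone, a half step narrower than a major second, so the interval is minor.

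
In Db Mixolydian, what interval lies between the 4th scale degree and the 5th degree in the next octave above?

Db mixolydian: Db Eb F Gb Ab Bb Cb.
So we need the interval from Gb up to Ab.
Gb up to Ab spans 9 letter names and 14 semitones — a major ninth.

M9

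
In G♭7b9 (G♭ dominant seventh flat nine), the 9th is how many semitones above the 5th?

Spelling the chord: G♭–B♭–D♭–F♭–A𝄫.
D♭ to A𝄫 is a diminished fifth: 6 semitones.

6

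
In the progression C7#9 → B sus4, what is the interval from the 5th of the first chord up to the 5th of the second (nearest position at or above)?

major 7th

C7#9 has G as its 5th, and B sus4 has F# as its 5th.
From G to F# is 11 semitones, exactly the major seventh.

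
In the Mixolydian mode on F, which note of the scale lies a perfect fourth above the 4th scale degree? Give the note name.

Eb

The scale is F G A B♭ C D E♭.
The 4th scale degree is B♭; a perfect fourth above that is E♭ — scale degree 7.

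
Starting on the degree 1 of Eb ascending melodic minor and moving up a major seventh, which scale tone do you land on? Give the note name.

D

The scale is Eb F Gb Ab Bb C D.
The degree 1 is Eb; a major seventh above that is D — scale degree 7.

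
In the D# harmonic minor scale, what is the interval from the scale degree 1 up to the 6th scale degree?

minor sixth

Spelling the D# harmonic minor scale: D# E# F# G# A# B C##.
Scale degree 1 = D#; scale degree 6 = B.
6 letter names make it a sixth; at 8 semitones (a half step narrower than major) the quality is minor.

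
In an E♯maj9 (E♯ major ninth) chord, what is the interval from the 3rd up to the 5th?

minor third

The chord tones of E♯ major ninth are E♯–G𝄪–B♯–D𝄪–F𝄪.
So we need the interval from G𝄪 up to B♯.
From G𝄪 to B♯: 3 semitones over a third = minor.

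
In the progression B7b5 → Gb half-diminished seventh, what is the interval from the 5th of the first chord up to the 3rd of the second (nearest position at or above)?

The 5th of B7b5 is F; the 3rd of Gb half-diminished seventh is Bbb.
From F to Bbb: 4 semitones over a fourth = diminished.

d4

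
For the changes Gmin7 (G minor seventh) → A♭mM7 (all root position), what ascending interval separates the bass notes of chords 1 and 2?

The roots are G and A♭.
From G to A♭: 1 semitone over a second = minor.

minor 2nd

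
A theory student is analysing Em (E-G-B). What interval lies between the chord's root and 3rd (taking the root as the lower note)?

Root = E; 3rd = G.
3 letter names make it a third; at 3 semitones (a half step narrower than major) the quality is minor.

minor third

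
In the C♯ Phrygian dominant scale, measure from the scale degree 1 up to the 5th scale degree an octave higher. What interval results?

C♯ phrygian dominant: C♯ D E♯ F♯ G♯ A B.
The scale degree 1 is C♯ and the degree 5 (up an octave) is G♯.
Counting 12 letters and 19 half steps from C♯ gives a perfect twelfth.

perfect 12th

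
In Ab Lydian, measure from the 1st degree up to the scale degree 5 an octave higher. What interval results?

The scale runs Ab Bb C D Eb F G.
That puts Ab below Eb.
Ab up to Eb spans 12 letter names and 19 semitones — a perfect twelfth.

perfect twelfth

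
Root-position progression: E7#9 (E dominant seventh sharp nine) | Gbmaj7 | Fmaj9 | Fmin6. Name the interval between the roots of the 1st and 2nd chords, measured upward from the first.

The roots are E and Gb.
From E to Gb: 2 semitones over a third = diminished.

diminished third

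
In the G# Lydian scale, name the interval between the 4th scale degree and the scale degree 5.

G# lydian: G# A# B# C## D# E# F##.
The 4th scale degree is C## and the 5th degree is D#.
From C## to D#: 1 semitone over a second = minor.

minor second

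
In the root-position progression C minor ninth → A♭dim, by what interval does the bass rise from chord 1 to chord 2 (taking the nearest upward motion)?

The roots are C and A♭.
6 letter names make it a sixth; at 8 semitones (a half step narrower than major) the quality is minor.

minor sixth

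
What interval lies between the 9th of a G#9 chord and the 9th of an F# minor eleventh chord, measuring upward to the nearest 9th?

m7

The 9th of G#9 is A#; the 9th of F# minor eleventh is G#.
7 letter names make it a seventh; at 10 semitones (a half step narrower than major) the quality is minor.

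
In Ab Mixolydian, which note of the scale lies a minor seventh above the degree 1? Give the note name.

The scale is Ab Bb C Db Eb F Gb.
The degree 1 is Ab; a minor seventh above that is Gb — scale degree 7.

Gb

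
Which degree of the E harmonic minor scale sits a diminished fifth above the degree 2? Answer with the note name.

The scale is E F# G A B C D#.
The degree 2 is F#; a diminished fifth above that is C — scale degree 6.

C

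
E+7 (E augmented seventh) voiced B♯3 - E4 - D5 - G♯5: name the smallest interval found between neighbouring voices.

Adjacent intervals: B♯3→E4 = diminished fourth; E4→D5 = minor seventh; D5→G♯5 = augmented fourth.
The smallest is B♯3 to E4, a diminished fourth (4 semitones).

diminished 4th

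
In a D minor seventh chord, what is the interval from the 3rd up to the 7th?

perfect fifth

Dm7 (D minor seventh): D–F–A–C.
So we need the interval from F up to C.
From F to C is 7 semitones, exactly the perfect fifth.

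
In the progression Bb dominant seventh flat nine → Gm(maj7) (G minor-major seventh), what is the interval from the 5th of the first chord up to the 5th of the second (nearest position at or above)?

The 5th of Bb dominant seventh flat nine is F; the 5th of Gm(maj7) (G minor-major seventh) is D.
From F to D is 9 semitones, exactly the major sixth.

major sixth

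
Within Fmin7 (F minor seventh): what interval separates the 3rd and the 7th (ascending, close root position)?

Fmin7: F-A♭-C-E♭.
The 3rd is A♭ and the 7th is E♭.
From A♭ to E♭ is 7 semitones, exactly the perfect fifth.

perfect fifth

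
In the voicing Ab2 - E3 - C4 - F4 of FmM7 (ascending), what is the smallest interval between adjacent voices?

perfect fourth

Adjacent intervals: Ab2→E3 = augmented fifth; E3→C4 = minor sixth; C4→F4 = perfect fourth.
The smallest is C4 to F4, a perfect fourth (5 semitones).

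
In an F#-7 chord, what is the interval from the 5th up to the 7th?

minor third

F#-7: F#–A–C#–E.
The 5th is C# and the 7th is E.
C# up to E is 3 semitones, a half step narrower than a major third, so the interval is minor.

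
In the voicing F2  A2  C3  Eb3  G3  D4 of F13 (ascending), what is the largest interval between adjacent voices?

Adjacent intervals: F2→A2 = major third; A2→C3 = minor third; C3→Eb3 = minor third; Eb3→G3 = major third; G3→D4 = perfect fifth.
The largest is G3 to D4, a perfect fifth (7 semitones).

perfect fifth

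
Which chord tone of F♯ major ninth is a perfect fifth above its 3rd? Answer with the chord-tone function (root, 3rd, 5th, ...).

7th

The chord tones of F♯ major ninth are F♯-A♯-C♯-E♯-G♯.
The 3rd is A♯. A perfect fifth above A♯ is E♯.
E♯ is the chord's 7th.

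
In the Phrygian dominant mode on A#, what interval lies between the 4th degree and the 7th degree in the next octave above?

perfect eleventh

The scale runs A# B C## D# E# F# G#.
The 4th degree is D# and the 7th degree (up an octave) is G#.
From D# to G# is 17 semitones, exactly the perfect eleventh.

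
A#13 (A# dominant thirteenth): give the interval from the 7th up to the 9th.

major third

The chord tones of A#13 are A#–C##–E#–G#–B#–F##.
So we need the interval from G# up to B#.
Counting 3 letters and 4 half steps from G# gives a major third.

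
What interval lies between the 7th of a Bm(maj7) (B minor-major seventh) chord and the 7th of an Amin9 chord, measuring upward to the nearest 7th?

The 7th of Bm(maj7) (B minor-major seventh) is A#; the 7th of Amin9 is G.
A# up to G is 9 semitones, a whole step narrower than a major seventh, so the interval is diminished.

diminished seventh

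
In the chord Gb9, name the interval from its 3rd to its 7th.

diminished fifth

Gb9: Gb–Bb–Db–Fb–Ab.
That puts Bb below Fb.
From Bb to Fb: 6 semitones over a fifth = diminished.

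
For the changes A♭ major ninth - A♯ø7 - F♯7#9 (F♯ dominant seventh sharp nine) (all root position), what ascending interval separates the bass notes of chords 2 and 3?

The roots are A♯ and F♯.
From A♯ to F♯: 8 semitones over a sixth = minor.

minor sixth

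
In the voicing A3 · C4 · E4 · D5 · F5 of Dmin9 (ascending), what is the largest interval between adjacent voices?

Adjacent intervals: A3→C4 = minor third; C4→E4 = major third; E4→D5 = minor seventh; D5→F5 = minor third.
The largest is E4 to D5, a minor seventh (10 semitones).

minor 7th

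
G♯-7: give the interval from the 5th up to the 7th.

minor third

The chord tones of G♯min7 are G♯, B, D♯, F♯.
The 5th is D♯ and the 7th is F♯.
From D♯ to F♯: 3 semitones over a third = minor.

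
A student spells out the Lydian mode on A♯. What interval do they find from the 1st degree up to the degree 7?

Spelling the Lydian mode on A♯: A♯ B♯ C𝄪 D𝄪 E♯ F𝄪 G𝄪.
So we need the interval from A♯ up to G𝄪.
From A♯ to G𝄪 is 11 semitones, exactly the major seventh.

M7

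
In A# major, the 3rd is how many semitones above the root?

4

The chord tones of A#maj (A# major) are A# C## E#.
A# to C## is a major third: 4 semitones.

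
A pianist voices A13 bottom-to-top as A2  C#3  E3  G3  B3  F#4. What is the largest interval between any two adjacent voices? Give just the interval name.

P5

Adjacent intervals: A2→C#3 = major third; C#3→E3 = minor third; E3→G3 = minor third; G3→B3 = major third; B3→F#4 = perfect fifth.
The largest is B3 to F#4, a perfect fifth (7 semitones).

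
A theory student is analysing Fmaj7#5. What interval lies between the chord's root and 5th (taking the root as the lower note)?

F augmented major seventh is spelled F A C# E.
Root = F; 5th = C#.
From F to C#: 8 semitones over a fifth = augmented.

augmented fifth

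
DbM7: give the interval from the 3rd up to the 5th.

m3

Dbmaj7: Db–F–Ab–C.
That puts F below Ab.
From F to Ab: 3 semitones over a third = minor.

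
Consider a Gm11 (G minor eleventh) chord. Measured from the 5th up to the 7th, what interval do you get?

G minor eleventh: G B♭ D F A C.
So we need the interval from D up to F.
3 letter names make it a third; at 3 semitones (a half step narrower than major) the quality is minor.

minor third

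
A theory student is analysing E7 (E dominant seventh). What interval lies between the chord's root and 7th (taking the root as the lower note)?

E7 is spelled E, G♯, B, D.
The root is E and the 7th is D.
7 letter names make it a seventh; at 10 semitones (a half step narrower than major) the quality is minor.

m7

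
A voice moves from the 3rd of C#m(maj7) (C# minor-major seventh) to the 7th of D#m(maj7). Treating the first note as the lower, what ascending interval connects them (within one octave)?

The 3rd of C#m(maj7) (C# minor-major seventh) is E; the 7th of D#m(maj7) is C##.
From E to C##: 10 semitones over a sixth = augmented.

augmented sixth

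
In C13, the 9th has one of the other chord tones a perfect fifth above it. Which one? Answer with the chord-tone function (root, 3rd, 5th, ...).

13th

C13 is spelled C–E–G–B♭–D–A.
The 9th is D. A perfect fifth above D is A.
A is the chord's 13th.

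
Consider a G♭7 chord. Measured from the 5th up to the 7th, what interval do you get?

minor third

The chord tones of G♭7 are G♭–B♭–D♭–F♭.
The 5th is D♭ and the 7th is F♭.
From D♭ to F♭: 3 semitones over a third = minor.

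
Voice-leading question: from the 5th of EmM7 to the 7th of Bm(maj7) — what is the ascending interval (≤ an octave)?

major 7th

EmM7 has B as its 5th, and Bm(maj7) has A♯ as its 7th.
Counting 7 letters and 11 half steps from B gives a major seventh.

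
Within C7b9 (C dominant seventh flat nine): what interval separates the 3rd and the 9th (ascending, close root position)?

Spelling the chord: C, E, G, B♭, D♭.
3rd = E; 9th = D♭.
7 letter names make it a seventh; at 9 semitones (a whole step narrower than major) the quality is diminished.

diminished seventh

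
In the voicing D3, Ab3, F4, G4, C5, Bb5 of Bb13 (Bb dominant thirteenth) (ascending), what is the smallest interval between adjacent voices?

major 2nd

Adjacent intervals: D3→Ab3 = diminished fifth; Ab3→F4 = major sixth; F4→G4 = major second; G4→C5 = perfect fourth; C5→Bb5 = minor seventh.
The smallest is F4 to G4, a major second (2 semitones).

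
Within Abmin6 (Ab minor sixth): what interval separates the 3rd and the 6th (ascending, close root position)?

augmented fourth

Ab minor sixth: Ab Cb Eb F.
That puts Cb below F.
From Cb to F: 6 semitones over a fourth = augmented.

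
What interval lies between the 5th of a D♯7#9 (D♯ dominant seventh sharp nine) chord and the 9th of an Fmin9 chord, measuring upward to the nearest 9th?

diminished seventh

D♯7#9 (D♯ dominant seventh sharp nine) has A♯ as its 5th, and Fmin9 has G as its 9th.
A♯ up to G is 9 semitones, a whole step narrower than a major seventh, so the interval is diminished.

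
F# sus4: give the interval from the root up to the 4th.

Spelling the chord: F#, B, C#.
So we need the interval from F# up to B.
From F# to B is 5 semitones, exactly the perfect fourth.

P4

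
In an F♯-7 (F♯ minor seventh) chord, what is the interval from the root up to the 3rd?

minor third

Spelling the chord: F♯–A–C♯–E.
Root = F♯; 3rd = A.
From F♯ to A: 3 semitones over a third = minor.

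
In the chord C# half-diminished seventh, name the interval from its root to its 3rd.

minor third

The chord tones of C# half-diminished seventh are C#–E–G–B.
The root is C# and the 3rd is E.
3 letter names make it a third; at 3 semitones (a half step narrower than major) the quality is minor.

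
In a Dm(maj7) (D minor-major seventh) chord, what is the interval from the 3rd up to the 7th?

D minor-major seventh: D-F-A-C#.
The 3rd is F and the 7th is C#.
From F to C#: 8 semitones over a fifth = augmented.

A5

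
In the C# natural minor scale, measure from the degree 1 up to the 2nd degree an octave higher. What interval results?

M9

C# natural minor: C# D# E F# G# A B.
So we need the interval from C# up to D#.
From C# to D# is 14 semitones, exactly the major ninth.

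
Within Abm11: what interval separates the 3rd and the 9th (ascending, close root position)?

Abm11 (Ab minor eleventh): Ab-Cb-Eb-Gb-Bb-Db.
That puts Cb below Bb.
Counting 7 letters and 11 half steps from Cb gives a major seventh.

major seventh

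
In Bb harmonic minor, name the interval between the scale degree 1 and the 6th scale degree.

Spelling Bb harmonic minor: Bb C Db Eb F Gb A.
The scale degree 1 is Bb and the 6th scale degree is Gb.
6 letter names make it a sixth; at 8 semitones (a half step narrower than major) the quality is minor.

minor 6th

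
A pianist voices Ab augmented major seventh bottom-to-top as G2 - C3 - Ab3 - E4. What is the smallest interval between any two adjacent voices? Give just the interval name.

P4

Adjacent intervals: G2→C3 = perfect fourth; C3→Ab3 = minor sixth; Ab3→E4 = augmented fifth.
The smallest is G2 to C3, a perfect fourth (5 semitones).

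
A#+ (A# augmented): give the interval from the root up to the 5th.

Spelling the chord: A# C## E##.
Root = A#; 5th = E##.
A# up to E## is 8 semitones, a half step wider than a perfect fifth, so the interval is augmented.

augmented 5th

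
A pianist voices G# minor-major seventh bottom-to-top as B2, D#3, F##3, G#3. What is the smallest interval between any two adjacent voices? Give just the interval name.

minor second

Adjacent intervals: B2→D#3 = major third; D#3→F##3 = major third; F##3→G#3 = minor second.
The smallest is F##3 to G#3, a minor second (1 semitone).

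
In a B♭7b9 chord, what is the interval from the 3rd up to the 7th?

Spelling the chord: B♭-D-F-A♭-C♭.
The 3rd is D and the 7th is A♭.
D up to A♭ is 6 semitones, a half step narrower than a perfect fifth, so the interval is diminished.

diminished 5th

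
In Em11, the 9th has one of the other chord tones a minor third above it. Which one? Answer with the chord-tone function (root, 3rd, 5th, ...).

11th

Spelling the chord: E-G-B-D-F#-A.
The 9th is F#. A minor third above F# is A.
A is the chord's 11th.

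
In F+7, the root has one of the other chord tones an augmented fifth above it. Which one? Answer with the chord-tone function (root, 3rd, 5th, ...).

5th

F7#5 (F augmented seventh) is spelled F, A, C#, Eb.
The root is F. An augmented fifth above F is C#.
C# is the chord's 5th.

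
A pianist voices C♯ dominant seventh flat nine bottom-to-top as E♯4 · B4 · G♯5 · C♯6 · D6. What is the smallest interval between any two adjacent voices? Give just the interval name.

minor second

Adjacent intervals: E♯4→B4 = diminished fifth; B4→G♯5 = major sixth; G♯5→C♯6 = perfect fourth; C♯6→D6 = minor second.
The smallest is C♯6 to D6, a minor second (1 semitone).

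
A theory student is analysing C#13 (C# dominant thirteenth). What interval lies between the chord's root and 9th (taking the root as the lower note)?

The chord tones of C#13 are C# E# G# B D# A#.
The root is C# and the 9th is D#.
From C# to D# is 14 semitones, exactly the major ninth.

major ninth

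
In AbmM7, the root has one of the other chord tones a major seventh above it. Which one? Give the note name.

Abm(maj7): Ab-Cb-Eb-G.
The root is Ab. A major seventh above Ab is G.
G is the chord's 7th.

G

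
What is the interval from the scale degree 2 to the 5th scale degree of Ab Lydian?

perfect fourth

Spelling Ab Lydian: Ab Bb C D Eb F G.
Scale degree 2 = Bb; 5th degree = Eb.
Counting 4 letters and 5 half steps from Bb gives a perfect fourth.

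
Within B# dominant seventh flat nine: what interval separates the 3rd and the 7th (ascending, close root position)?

B#7b9 (B# dominant seventh flat nine) is spelled B#, D##, F##, A#, C#.
The 3rd is D## and the 7th is A#.
From D## to A#: 6 semitones over a fifth = diminished.

diminished fifth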